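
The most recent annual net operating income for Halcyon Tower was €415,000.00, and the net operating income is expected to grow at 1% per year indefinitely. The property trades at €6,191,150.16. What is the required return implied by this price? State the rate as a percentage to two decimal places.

7.77%

D₁ = €415,000.00 × 1.01 = €419,150.0000
P = D₁/(r − g) ⇒ r = D₁/P + g = €419,150.0000/€6,191,150.16 + 0.01 = 0.067701 + 0.01 = 0.077701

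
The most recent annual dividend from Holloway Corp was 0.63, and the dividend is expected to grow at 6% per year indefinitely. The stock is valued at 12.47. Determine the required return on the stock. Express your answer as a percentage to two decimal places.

11.36%

D₁ = 0.63 × 1.06 = 0.6678
P = D₁/(r − g) ⇒ r = D₁/P + g = 0.6678/12.47 + 0.06 = 0.053553 + 0.06 = 0.113553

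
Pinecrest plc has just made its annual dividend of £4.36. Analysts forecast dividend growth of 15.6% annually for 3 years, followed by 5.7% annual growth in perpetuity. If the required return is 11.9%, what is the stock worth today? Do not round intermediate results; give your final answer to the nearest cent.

£95.91

D_1 = 5.04016
D_2 = 5.82642
D_3 = 6.73535
Terminal value at year 3: TV = D_3×(1+g_2)/(r−g_2) = 7.11926/0.062 = 114.82681
P_0 = D_1/(1+r)^1 + D_2/(1+r)^2 + D_3/(1+r)^3 + TV/(1+r)^3
    = 4.50416 + 4.65310 + 4.80695 + 81.95077 = 95.91498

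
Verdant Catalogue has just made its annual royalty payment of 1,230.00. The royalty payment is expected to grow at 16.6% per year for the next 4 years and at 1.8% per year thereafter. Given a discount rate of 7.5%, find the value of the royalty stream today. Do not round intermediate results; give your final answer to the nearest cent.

36457.68

D_1 = 1434.18000
D_2 = 1672.25388
D_3 = 1949.84802
D_4 = 2273.52280
Terminal value at year 4: TV = D_4×(1+g_2)/(r−g_2) = 2314.44621/0.057 = 40604.31941
P_0 = D_1/(1+r)^1 + D_2/(1+r)^2 + D_3/(1+r)^3 + D_4/(1+r)^4 + TV/(1+r)^4
    = 1334.12093 + 1447.05582 + 1569.55078 + 1702.41507 + 30404.53589 = 36457.67848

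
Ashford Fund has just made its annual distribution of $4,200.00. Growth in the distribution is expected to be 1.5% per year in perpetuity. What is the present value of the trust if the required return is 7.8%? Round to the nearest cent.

$67666.67

D₁ = D₀ × (1 + g) = $4,200.00 × 1.015 = $4,263.0000
Growing perpetuity: P = D₁ / (r − g) = $4,263.0000 / (0.078 − 0.015) = $67,666.67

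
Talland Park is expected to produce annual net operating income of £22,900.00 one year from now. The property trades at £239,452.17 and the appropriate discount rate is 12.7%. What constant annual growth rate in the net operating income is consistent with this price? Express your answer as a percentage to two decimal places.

P = D₁/(r−g) ⇒ g = r − D₁/P = 0.127 − £22,900.00/£239,452.17 = 0.031365

3.14%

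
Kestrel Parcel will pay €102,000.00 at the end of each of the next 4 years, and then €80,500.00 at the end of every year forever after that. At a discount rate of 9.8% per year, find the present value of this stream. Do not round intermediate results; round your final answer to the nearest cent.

PV of 4-year annuity: €102,000.00 × [1 − (1+0.098)^−4] / 0.098 = 324731.06427
Perpetuity value at year 4: €80,500.00 / 0.098 = 821428.57143
PV of perpetuity: 821428.57143 / (1+0.098)^4 = 565145.72169
Total PV = 324731.06427 + 565145.72169 = 889876.78596

€889876.79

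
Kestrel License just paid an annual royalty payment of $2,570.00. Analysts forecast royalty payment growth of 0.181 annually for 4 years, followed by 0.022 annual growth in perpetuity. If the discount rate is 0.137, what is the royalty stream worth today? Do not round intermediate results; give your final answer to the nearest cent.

D_1 = 3035.17000
D_2 = 3584.53577
D_3 = 4233.33674
D_4 = 4999.57070
Terminal value at year 4: TV = D_4×(1+g_2)/(r−g_2) = 5109.56125/0.115 = 44430.96739
P_0 = D_1/(1+r)^1 + D_2/(1+r)^2 + D_3/(1+r)^3 + D_4/(1+r)^4 + TV/(1+r)^4
    = 2669.45471 + 2772.75814 + 2880.05925 + 2991.51273 + 26585.44355 = 37899.22838

$37899.23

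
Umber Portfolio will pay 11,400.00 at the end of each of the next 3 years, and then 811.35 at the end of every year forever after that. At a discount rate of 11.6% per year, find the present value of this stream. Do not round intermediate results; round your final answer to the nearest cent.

32602.38

PV of 3-year annuity: 11,400.00 × [1 − (1+0.116)^−3] / 0.116 = 27570.18615
Perpetuity value at year 3: 811.35 / 0.116 = 6994.39655
PV of perpetuity: 6994.39655 / (1+0.116)^3 = 5032.19738
Total PV = 27570.18615 + 5032.19738 = 32602.38353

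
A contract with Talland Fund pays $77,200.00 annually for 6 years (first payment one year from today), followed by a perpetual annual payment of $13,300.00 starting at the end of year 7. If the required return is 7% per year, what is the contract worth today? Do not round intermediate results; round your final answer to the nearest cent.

PV of 6-year annuity: $77,200.00 × [1 − (1+0.07)^−6] / 0.07 = 367976.86173
Perpetuity value at year 6: $13,300.00 / 0.07 = 190000.00000
PV of perpetuity: 190000.00000 / (1+0.07)^6 = 126605.02253
Total PV = 367976.86173 + 126605.02253 = 494581.88426

$494581.88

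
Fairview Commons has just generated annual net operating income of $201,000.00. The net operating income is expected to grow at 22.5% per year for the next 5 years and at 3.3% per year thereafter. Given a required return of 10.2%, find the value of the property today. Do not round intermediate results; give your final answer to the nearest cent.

$6503617.86

D_1 = 246225.00000
D_2 = 301625.62500
D_3 = 369491.39062
D_4 = 452626.95352
D_5 = 554468.01806
Terminal value at year 5: TV = D_5×(1+g_2)/(r−g_2) = 572765.46265/0.069 = 8300948.73409
P_0 = D_1/(1+r)^1 + D_2/(1+r)^2 + D_3/(1+r)^3 + D_4/(1+r)^4 + D_5/(1+r)^5 + TV/(1+r)^5
    = 223434.66425 + 248373.37904 + 276095.63460 + 306912.11650 + 341168.18758 + 5107633.88067 = 6503617.86262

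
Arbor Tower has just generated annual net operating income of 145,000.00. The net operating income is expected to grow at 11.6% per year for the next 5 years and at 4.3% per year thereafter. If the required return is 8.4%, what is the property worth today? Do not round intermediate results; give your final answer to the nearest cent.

D_1 = 161820.00000
D_2 = 180591.12000
D_3 = 201539.68992
D_4 = 224918.29395
D_5 = 251008.81605
Terminal value at year 5: TV = D_5×(1+g_2)/(r−g_2) = 261802.19514/0.041 = 6385419.39364
P_0 = D_1/(1+r)^1 + D_2/(1+r)^2 + D_3/(1+r)^3 + D_4/(1+r)^4 + D_5/(1+r)^5 + TV/(1+r)^5
    = 149280.44280 + 153687.24554 + 158224.13840 + 162894.96168 + 167703.66903 + 4266217.72681 = 5058008.18427

5058008.18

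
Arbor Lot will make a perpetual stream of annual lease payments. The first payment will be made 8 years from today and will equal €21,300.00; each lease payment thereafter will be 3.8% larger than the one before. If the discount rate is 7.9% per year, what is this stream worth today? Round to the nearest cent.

Value at end of year 7: C₁ / (r − g) = €21,300.00 / (0.079 − 0.038) = €519,512.1951
Discount to today: PV = €519,512.1951 / (1 + 0.079)^7 = €519,512.1951 / 1.702747 = €305,102.41

€305102.41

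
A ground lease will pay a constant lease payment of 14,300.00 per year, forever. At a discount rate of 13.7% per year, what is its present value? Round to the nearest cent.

Level perpetuity: PV = C / r = 14,300.00 / 0.137 = 104,379.56

104379.56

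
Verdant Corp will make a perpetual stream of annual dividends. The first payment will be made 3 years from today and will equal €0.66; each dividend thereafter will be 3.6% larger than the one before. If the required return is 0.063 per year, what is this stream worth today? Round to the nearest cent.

Value at end of year 2: C₁ / (r − g) = €0.66 / (0.063 − 0.036) = €24.4444
Discount to today: PV = €24.4444 / (1 + 0.063)^2 = €24.4444 / 1.129969 = €21.63

€21.63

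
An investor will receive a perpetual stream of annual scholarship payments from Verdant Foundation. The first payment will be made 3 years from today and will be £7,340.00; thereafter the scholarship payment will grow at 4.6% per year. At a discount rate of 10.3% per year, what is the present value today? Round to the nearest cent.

Value at end of year 2: C₁ / (r − g) = £7,340.00 / (0.103 − 0.046) = £128,771.9298
Discount to today: PV = £128,771.9298 / (1 + 0.103)^2 = £128,771.9298 / 1.216609 = £105,844.96

£105844.96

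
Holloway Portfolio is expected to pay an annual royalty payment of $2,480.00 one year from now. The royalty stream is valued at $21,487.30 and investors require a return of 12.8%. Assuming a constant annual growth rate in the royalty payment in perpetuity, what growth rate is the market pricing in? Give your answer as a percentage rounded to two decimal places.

1.26%

P = D₁/(r−g) ⇒ g = r − D₁/P = 0.128 − $2,480.00/$21,487.30 = 0.012583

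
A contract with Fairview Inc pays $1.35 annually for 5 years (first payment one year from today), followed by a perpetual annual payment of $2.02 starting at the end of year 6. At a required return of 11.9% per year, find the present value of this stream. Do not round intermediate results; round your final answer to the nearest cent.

$14.55

PV of 5-year annuity: $1.35 × [1 − (1+0.119)^−5] / 0.119 = 4.87853
Perpetuity value at year 5: $2.02 / 0.119 = 16.97479
PV of perpetuity: 16.97479 / (1+0.119)^5 = 9.67507
Total PV = 4.87853 + 9.67507 = 14.55359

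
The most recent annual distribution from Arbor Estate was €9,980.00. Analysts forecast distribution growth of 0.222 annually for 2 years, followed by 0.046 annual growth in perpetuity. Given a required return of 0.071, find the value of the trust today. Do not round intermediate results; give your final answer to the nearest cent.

€567987.43

D_1 = 12195.56000
D_2 = 14902.97432
Terminal value at year 2: TV = D_2×(1+g_2)/(r−g_2) = 15588.51114/0.025 = 623540.44555
P_0 = D_1/(1+r)^1 + D_2/(1+r)^2 + TV/(1+r)^2
    = 11387.07750 + 12992.53847 + 543607.80962 = 567987.42558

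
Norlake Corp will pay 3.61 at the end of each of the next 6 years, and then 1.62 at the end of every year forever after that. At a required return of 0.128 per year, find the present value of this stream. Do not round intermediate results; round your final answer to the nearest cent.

PV of 6-year annuity: 3.61 × [1 − (1+0.128)^−6] / 0.128 = 14.51189
Perpetuity value at year 6: 1.62 / 0.128 = 12.65625
PV of perpetuity: 12.65625 / (1+0.128)^6 = 6.14399
Total PV = 14.51189 + 6.14399 = 20.65588

20.66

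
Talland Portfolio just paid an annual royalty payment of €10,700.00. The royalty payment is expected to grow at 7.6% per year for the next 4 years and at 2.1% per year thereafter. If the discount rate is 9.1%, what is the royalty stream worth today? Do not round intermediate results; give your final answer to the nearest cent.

D_1 = 11513.20000
D_2 = 12388.20320
D_3 = 13329.70664
D_4 = 14342.76435
Terminal value at year 4: TV = D_4×(1+g_2)/(r−g_2) = 14643.96240/0.07 = 209199.46285
P_0 = D_1/(1+r)^1 + D_2/(1+r)^2 + D_3/(1+r)^3 + D_4/(1+r)^4 + TV/(1+r)^4
    = 10552.88726 + 10407.79715 + 10264.70186 + 10123.57397 + 147659.55754 = 189008.51779

€189008.52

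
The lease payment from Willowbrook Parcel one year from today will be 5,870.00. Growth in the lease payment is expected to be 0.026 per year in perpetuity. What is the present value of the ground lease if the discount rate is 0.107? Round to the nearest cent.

Growing perpetuity: P = D₁ / (r − g) = 5,870.0000 / (0.107 − 0.026) = 72,469.14

72469.14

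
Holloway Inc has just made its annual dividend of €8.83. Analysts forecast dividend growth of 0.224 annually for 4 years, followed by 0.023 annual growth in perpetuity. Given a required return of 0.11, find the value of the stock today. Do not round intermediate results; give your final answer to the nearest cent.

D_1 = 10.80792
D_2 = 13.22889
D_3 = 16.19217
D_4 = 19.81921
Terminal value at year 4: TV = D_4×(1+g_2)/(r−g_2) = 20.27505/0.087 = 233.04659
P_0 = D_1/(1+r)^1 + D_2/(1+r)^2 + D_3/(1+r)^3 + D_4/(1+r)^4 + TV/(1+r)^4
    = 9.73686 + 10.73687 + 11.83957 + 13.05553 + 153.51501 = 198.88384

€198.88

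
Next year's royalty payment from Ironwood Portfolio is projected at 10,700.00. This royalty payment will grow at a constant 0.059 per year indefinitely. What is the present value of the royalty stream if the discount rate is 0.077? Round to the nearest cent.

594444.44

Growing perpetuity: P = D₁ / (r − g) = 10,700.0000 / (0.077 − 0.059) = 594,444.44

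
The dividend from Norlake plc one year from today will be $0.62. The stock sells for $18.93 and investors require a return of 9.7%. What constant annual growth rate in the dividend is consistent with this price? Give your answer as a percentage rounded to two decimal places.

P = D₁/(r−g) ⇒ g = r − D₁/P = 0.097 − $0.62/$18.93 = 0.064248

6.42%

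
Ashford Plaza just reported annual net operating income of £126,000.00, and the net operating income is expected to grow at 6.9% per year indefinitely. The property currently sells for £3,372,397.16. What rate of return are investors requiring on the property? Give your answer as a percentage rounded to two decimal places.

D₁ = £126,000.00 × 1.069 = £134,694.0000
P = D₁/(r − g) ⇒ r = D₁/P + g = £134,694.0000/£3,372,397.16 + 0.069 = 0.039940 + 0.069 = 0.108940

10.89%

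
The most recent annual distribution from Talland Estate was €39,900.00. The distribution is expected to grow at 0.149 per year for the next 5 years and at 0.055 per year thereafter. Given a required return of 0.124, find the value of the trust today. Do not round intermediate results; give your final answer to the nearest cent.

D_1 = 45845.10000
D_2 = 52676.01990
D_3 = 60524.74687
D_4 = 69542.93415
D_5 = 79904.83134
Terminal value at year 5: TV = D_5×(1+g_2)/(r−g_2) = 84299.59706/0.069 = 1221733.29072
P_0 = D_1/(1+r)^1 + D_2/(1+r)^2 + D_3/(1+r)^3 + D_4/(1+r)^4 + D_5/(1+r)^5 + TV/(1+r)^5
    = 40787.45552 + 41694.64981 + 42622.02192 + 43570.02062 + 44539.10471 + 680996.45611 = 894209.70869

€894209.71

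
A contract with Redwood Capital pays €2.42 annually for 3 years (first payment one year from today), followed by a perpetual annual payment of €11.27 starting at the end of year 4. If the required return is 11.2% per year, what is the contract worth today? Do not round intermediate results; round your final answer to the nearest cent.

PV of 3-year annuity: €2.42 × [1 − (1+0.112)^−3] / 0.112 = 5.89328
Perpetuity value at year 3: €11.27 / 0.112 = 100.62500
PV of perpetuity: 100.62500 / (1+0.112)^3 = 73.17985
Total PV = 5.89328 + 73.17985 = 79.07313

€79.07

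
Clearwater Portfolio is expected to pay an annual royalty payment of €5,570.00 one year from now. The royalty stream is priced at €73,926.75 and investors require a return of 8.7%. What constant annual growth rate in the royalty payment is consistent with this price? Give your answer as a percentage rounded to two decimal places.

P = D₁/(r−g) ⇒ g = r − D₁/P = 0.087 − €5,570.00/€73,926.75 = 0.011655

1.17%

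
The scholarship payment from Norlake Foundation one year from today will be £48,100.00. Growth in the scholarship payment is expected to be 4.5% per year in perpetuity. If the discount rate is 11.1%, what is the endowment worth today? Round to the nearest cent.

Growing perpetuity: P = D₁ / (r − g) = £48,100.0000 / (0.111 − 0.045) = £728,787.88

£728787.88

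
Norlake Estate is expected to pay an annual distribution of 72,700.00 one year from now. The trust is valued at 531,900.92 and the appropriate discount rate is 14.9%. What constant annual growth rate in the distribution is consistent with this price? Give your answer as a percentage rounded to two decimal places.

1.23%

P = D₁/(r−g) ⇒ g = r − D₁/P = 0.149 − 72,700.00/531,900.92 = 0.012320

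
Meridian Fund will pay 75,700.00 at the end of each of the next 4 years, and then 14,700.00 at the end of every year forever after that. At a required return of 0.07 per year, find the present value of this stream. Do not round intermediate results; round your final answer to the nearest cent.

PV of 4-year annuity: 75,700.00 × [1 − (1+0.07)^−4] / 0.07 = 256411.89211
Perpetuity value at year 4: 14,700.00 / 0.07 = 210000.00000
PV of perpetuity: 210000.00000 / (1+0.07)^4 = 160207.99453
Total PV = 256411.89211 + 160207.99453 = 416619.88664

416619.89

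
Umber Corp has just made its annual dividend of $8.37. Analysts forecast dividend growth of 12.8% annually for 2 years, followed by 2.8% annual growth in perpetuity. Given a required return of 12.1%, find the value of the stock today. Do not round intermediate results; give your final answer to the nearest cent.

D_1 = 9.44136
D_2 = 10.64985
Terminal value at year 2: TV = D_2×(1+g_2)/(r−g_2) = 10.94805/0.093 = 117.72097
P_0 = D_1/(1+r)^1 + D_2/(1+r)^2 + TV/(1+r)^2
    = 8.42227 + 8.47486 + 93.67908 = 110.57620

$110.58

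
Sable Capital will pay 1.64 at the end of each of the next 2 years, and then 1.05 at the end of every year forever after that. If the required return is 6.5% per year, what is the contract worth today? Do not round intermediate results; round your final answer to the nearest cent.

PV of 2-year annuity: 1.64 × [1 − (1+0.065)^−2] / 0.065 = 2.98583
Perpetuity value at year 2: 1.05 / 0.065 = 16.15385
PV of perpetuity: 16.15385 / (1+0.065)^2 = 14.24219
Total PV = 2.98583 + 14.24219 = 17.22802

17.23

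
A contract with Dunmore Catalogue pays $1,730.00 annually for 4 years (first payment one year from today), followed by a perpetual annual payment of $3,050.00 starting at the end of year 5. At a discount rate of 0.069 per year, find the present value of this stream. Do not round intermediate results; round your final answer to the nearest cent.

PV of 4-year annuity: $1,730.00 × [1 − (1+0.069)^−4] / 0.069 = 5873.12854
Perpetuity value at year 4: $3,050.00 / 0.069 = 44202.89855
PV of perpetuity: 44202.89855 / (1+0.069)^4 = 33848.53898
Total PV = 5873.12854 + 33848.53898 = 39721.66752

$39721.67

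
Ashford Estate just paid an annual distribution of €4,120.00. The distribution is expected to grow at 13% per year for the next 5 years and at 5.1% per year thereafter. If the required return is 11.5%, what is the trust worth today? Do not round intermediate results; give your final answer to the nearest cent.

D_1 = 4655.60000
D_2 = 5260.82800
D_3 = 5944.73564
D_4 = 6717.55127
D_5 = 7590.83294
Terminal value at year 5: TV = D_5×(1+g_2)/(r−g_2) = 7977.96542/0.064 = 124655.70967
P_0 = D_1/(1+r)^1 + D_2/(1+r)^2 + D_3/(1+r)^3 + D_4/(1+r)^4 + D_5/(1+r)^5 + TV/(1+r)^5
    = 4175.42601 + 4231.59766 + 4288.52498 + 4346.21814 + 4404.68745 + 72333.22665 = 93779.68089

€93779.68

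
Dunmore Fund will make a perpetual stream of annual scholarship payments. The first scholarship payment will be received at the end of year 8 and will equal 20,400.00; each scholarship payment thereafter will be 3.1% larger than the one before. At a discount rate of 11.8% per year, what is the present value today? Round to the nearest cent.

107403.46

Value at end of year 7: C₁ / (r − g) = 20,400.00 / (0.118 − 0.031) = 234,482.7586
Discount to today: PV = 234,482.7586 / (1 + 0.118)^7 = 234,482.7586 / 2.183195 = 107,403.46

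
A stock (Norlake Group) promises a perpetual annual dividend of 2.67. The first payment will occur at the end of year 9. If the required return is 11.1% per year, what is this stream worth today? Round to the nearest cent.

10.36

Value at end of year 8: C / r = 2.67 / 0.111 = 24.0541
Discount to today: PV = 24.0541 / (1 + 0.111)^8 = 24.0541 / 2.321200 = 10.36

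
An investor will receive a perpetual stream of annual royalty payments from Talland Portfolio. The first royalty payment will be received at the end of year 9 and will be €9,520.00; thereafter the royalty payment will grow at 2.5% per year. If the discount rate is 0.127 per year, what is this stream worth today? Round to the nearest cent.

Value at end of year 8: C₁ / (r − g) = €9,520.00 / (0.127 − 0.025) = €93,333.3333
Discount to today: PV = €93,333.3333 / (1 + 0.127)^8 = €93,333.3333 / 2.602504 = €35,862.90

€35862.90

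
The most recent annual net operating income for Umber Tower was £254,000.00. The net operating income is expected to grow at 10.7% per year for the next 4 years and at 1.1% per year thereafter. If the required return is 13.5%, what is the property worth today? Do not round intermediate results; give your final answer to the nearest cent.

£2828868.80

D_1 = 281178.00000
D_2 = 311264.04600
D_3 = 344569.29892
D_4 = 381438.21391
Terminal value at year 4: TV = D_4×(1+g_2)/(r−g_2) = 385634.03426/0.124 = 3109951.88919
P_0 = D_1/(1+r)^1 + D_2/(1+r)^2 + D_3/(1+r)^3 + D_4/(1+r)^4 + TV/(1+r)^4
    = 247733.92070 + 241622.42310 + 235661.69372 + 229848.01317 + 1874002.75255 = 2828868.80325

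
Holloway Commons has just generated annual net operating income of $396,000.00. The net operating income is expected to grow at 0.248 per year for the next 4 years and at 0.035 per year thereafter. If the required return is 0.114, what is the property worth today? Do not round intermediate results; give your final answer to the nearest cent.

$10293119.88

D_1 = 494208.00000
D_2 = 616771.58400
D_3 = 769730.93683
D_4 = 960624.20917
Terminal value at year 4: TV = D_4×(1+g_2)/(r−g_2) = 994246.05649/0.079 = 12585393.12009
P_0 = D_1/(1+r)^1 + D_2/(1+r)^2 + D_3/(1+r)^3 + D_4/(1+r)^4 + TV/(1+r)^4
    = 443633.75224 + 496997.23770 + 556779.67024 + 623753.16738 + 8171956.05370 = 10293119.88128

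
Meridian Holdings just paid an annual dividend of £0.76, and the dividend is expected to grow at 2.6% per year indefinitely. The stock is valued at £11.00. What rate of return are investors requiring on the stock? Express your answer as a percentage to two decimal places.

9.69%

D₁ = £0.76 × 1.026 = £0.7798
P = D₁/(r − g) ⇒ r = D₁/P + g = £0.7798/£11.00 + 0.026 = 0.070887 + 0.026 = 0.096887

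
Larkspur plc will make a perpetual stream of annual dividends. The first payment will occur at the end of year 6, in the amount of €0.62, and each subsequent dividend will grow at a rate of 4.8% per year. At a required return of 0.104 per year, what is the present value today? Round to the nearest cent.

€6.75

Value at end of year 5: C₁ / (r − g) = €0.62 / (0.104 − 0.048) = €11.0714
Discount to today: PV = €11.0714 / (1 + 0.104)^5 = €11.0714 / 1.640006 = €6.75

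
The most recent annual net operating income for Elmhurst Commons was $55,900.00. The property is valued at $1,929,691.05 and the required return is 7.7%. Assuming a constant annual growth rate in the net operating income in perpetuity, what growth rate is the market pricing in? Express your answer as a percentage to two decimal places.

4.67%

P = D₀(1+g)/(r−g) ⇒ P(r−g) = D₀(1+g) ⇒ g(P+D₀) = P·r − D₀
g = (P·r − D₀)/(P + D₀) = ($1,929,691.05×0.077 − $55,900.00) / ($1,929,691.05 + $55,900.00) = 0.046679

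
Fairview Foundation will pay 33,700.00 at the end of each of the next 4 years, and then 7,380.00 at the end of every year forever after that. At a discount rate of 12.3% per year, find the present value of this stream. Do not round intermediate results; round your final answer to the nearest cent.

PV of 4-year annuity: 33,700.00 × [1 − (1+0.123)^−4] / 0.123 = 101715.28260
Perpetuity value at year 4: 7,380.00 / 0.123 = 60000.00000
PV of perpetuity: 60000.00000 / (1+0.123)^4 = 37725.25859
Total PV = 101715.28260 + 37725.25859 = 139440.54119

139440.54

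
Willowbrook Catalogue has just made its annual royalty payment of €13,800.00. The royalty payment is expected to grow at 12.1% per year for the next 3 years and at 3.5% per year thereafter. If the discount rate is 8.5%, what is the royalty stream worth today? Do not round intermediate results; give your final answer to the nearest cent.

D_1 = 15469.80000
D_2 = 17341.64580
D_3 = 19439.98494
Terminal value at year 3: TV = D_3×(1+g_2)/(r−g_2) = 20120.38441/0.05 = 402407.68830
P_0 = D_1/(1+r)^1 + D_2/(1+r)^2 + D_3/(1+r)^3 + TV/(1+r)^3
    = 14257.88018 + 14730.95271 + 15219.72164 + 315048.23804 = 359256.79257

€359256.79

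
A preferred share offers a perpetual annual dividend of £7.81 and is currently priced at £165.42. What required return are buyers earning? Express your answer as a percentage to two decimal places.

P = C/r ⇒ r = C/P = £7.81/£165.42 = 0.047213

4.72%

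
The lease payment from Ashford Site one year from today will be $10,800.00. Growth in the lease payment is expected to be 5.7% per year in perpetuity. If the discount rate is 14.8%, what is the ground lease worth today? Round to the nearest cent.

Growing perpetuity: P = D₁ / (r − g) = $10,800.0000 / (0.148 − 0.057) = $118,681.32

$118681.32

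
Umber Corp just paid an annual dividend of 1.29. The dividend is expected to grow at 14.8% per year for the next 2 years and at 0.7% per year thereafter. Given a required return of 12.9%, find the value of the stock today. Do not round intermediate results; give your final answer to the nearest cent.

13.65

D_1 = 1.48092
D_2 = 1.70010
Terminal value at year 2: TV = D_2×(1+g_2)/(r−g_2) = 1.71200/0.122 = 14.03276
P_0 = D_1/(1+r)^1 + D_2/(1+r)^2 + TV/(1+r)^2
    = 1.31171 + 1.33378 + 11.00919 = 13.65468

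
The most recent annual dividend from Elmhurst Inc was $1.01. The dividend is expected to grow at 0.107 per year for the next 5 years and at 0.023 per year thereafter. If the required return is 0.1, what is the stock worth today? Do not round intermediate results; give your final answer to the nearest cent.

$19.00

D_1 = 1.11807
D_2 = 1.23770
D_3 = 1.37014
D_4 = 1.51674
D_5 = 1.67903
Terminal value at year 5: TV = D_5×(1+g_2)/(r−g_2) = 1.71765/0.077 = 22.30717
P_0 = D_1/(1+r)^1 + D_2/(1+r)^2 + D_3/(1+r)^3 + D_4/(1+r)^4 + D_5/(1+r)^5 + TV/(1+r)^5
    = 1.01643 + 1.02290 + 1.02940 + 1.03596 + 1.04255 + 13.85099 = 18.99823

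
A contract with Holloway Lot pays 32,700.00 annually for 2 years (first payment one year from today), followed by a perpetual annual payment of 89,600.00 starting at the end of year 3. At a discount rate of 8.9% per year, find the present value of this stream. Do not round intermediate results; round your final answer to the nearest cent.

PV of 2-year annuity: 32,700.00 × [1 − (1+0.089)^−2] / 0.089 = 57601.05437
Perpetuity value at year 2: 89,600.00 / 0.089 = 1006741.57303
PV of perpetuity: 1006741.57303 / (1+0.089)^2 = 848911.16106
Total PV = 57601.05437 + 848911.16106 = 906512.21543

906512.22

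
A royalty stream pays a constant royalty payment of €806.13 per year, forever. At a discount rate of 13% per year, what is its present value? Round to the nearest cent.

Level perpetuity: PV = C / r = €806.13 / 0.13 = €6,201.00

€6201.00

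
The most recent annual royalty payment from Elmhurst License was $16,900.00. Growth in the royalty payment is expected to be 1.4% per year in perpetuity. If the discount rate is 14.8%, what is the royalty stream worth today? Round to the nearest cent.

$127885.07

D₁ = D₀ × (1 + g) = $16,900.00 × 1.014 = $17,136.6000
Growing perpetuity: P = D₁ / (r − g) = $17,136.6000 / (0.148 − 0.014) = $127,885.07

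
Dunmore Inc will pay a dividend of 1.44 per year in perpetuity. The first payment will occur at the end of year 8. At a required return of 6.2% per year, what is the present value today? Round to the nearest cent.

Value at end of year 7: C / r = 1.44 / 0.062 = 23.2258
Discount to today: PV = 23.2258 / (1 + 0.062)^7 = 23.2258 / 1.523602 = 15.24

15.24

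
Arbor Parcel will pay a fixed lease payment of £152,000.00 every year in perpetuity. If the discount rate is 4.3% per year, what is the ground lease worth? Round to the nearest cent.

Level perpetuity: PV = C / r = £152,000.00 / 0.043 = £3,534,883.72

£3534883.72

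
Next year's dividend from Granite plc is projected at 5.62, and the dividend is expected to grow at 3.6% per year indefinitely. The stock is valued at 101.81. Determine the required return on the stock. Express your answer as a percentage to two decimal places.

P = D₁/(r − g) ⇒ r = D₁/P + g = 5.6200/101.81 + 0.036 = 0.055201 + 0.036 = 0.091201

9.12%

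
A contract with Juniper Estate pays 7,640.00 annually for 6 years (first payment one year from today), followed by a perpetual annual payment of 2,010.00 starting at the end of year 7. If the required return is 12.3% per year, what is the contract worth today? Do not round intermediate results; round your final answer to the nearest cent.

39293.34

PV of 6-year annuity: 7,640.00 × [1 − (1+0.123)^−6] / 0.123 = 31146.06705
Perpetuity value at year 6: 2,010.00 / 0.123 = 16341.46341
PV of perpetuity: 16341.46341 / (1+0.123)^6 = 8147.27562
Total PV = 31146.06705 + 8147.27562 = 39293.34267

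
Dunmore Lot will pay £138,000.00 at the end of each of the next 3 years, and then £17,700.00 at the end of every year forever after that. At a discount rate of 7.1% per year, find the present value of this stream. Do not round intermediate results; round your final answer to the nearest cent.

£564425.08

PV of 3-year annuity: £138,000.00 × [1 − (1+0.071)^−3] / 0.071 = 361494.96018
Perpetuity value at year 3: £17,700.00 / 0.071 = 249295.77465
PV of perpetuity: 249295.77465 / (1+0.071)^3 = 202930.11671
Total PV = 361494.96018 + 202930.11671 = 564425.07689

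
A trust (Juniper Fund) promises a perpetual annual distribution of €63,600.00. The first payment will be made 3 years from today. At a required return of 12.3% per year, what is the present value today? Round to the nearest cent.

€410008.15

Value at end of year 2: C / r = €63,600.00 / 0.123 = €517,073.1707
Discount to today: PV = €517,073.1707 / (1 + 0.123)^2 = €517,073.1707 / 1.261129 = €410,008.15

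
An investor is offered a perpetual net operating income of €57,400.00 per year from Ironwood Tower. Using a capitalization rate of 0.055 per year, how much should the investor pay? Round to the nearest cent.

€1043636.36

Level perpetuity: PV = C / r = €57,400.00 / 0.055 = €1,043,636.36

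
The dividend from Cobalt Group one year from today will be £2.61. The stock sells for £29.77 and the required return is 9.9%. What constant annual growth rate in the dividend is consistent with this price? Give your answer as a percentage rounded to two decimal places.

P = D₁/(r−g) ⇒ g = r − D₁/P = 0.099 − £2.61/£29.77 = 0.011328

1.13%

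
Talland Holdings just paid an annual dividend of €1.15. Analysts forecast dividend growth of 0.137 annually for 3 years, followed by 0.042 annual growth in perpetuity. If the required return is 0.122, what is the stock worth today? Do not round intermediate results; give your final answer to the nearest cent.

€19.13

D_1 = 1.30755
D_2 = 1.48668
D_3 = 1.69036
Terminal value at year 3: TV = D_3×(1+g_2)/(r−g_2) = 1.76136/0.08 = 22.01694
P_0 = D_1/(1+r)^1 + D_2/(1+r)^2 + D_3/(1+r)^3 + TV/(1+r)^3
    = 1.16537 + 1.18095 + 1.19674 + 15.58757 = 19.13064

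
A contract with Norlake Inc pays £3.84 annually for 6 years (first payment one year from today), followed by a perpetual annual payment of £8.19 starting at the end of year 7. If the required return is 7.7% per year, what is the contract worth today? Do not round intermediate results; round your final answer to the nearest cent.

PV of 6-year annuity: £3.84 × [1 − (1+0.077)^−6] / 0.077 = 17.91458
Perpetuity value at year 6: £8.19 / 0.077 = 106.36364
PV of perpetuity: 106.36364 / (1+0.077)^6 = 68.15519
Total PV = 17.91458 + 68.15519 = 86.06977

£86.07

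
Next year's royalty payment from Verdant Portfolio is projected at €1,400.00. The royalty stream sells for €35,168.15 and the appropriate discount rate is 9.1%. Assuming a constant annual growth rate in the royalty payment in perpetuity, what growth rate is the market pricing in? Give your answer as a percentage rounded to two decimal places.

5.12%

P = D₁/(r−g) ⇒ g = r − D₁/P = 0.091 − €1,400.00/€35,168.15 = 0.051191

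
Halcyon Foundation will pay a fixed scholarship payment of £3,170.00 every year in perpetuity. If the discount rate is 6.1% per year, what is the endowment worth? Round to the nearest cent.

Level perpetuity: PV = C / r = £3,170.00 / 0.061 = £51,967.21

£51967.21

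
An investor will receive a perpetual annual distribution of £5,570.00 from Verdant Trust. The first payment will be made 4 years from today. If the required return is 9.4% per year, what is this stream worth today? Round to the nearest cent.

Value at end of year 3: C / r = £5,570.00 / 0.094 = £59,255.3191
Discount to today: PV = £59,255.3191 / (1 + 0.094)^3 = £59,255.3191 / 1.309339 = £45,255.92

£45255.92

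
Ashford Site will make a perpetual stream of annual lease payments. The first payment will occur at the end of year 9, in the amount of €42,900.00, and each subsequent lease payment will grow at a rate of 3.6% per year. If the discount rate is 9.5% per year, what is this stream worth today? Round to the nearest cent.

€351797.16

Value at end of year 8: C₁ / (r − g) = €42,900.00 / (0.095 − 0.036) = €727,118.6441
Discount to today: PV = €727,118.6441 / (1 + 0.095)^8 = €727,118.6441 / 2.066869 = €351,797.16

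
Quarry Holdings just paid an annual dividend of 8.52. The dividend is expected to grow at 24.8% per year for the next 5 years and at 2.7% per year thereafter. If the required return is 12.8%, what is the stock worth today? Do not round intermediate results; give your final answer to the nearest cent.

D_1 = 10.63296
D_2 = 13.26993
D_3 = 16.56088
D_4 = 20.66798
D_5 = 25.79363
Terminal value at year 5: TV = D_5×(1+g_2)/(r−g_2) = 26.49006/0.101 = 262.27784
P_0 = D_1/(1+r)^1 + D_2/(1+r)^2 + D_3/(1+r)^3 + D_4/(1+r)^4 + D_5/(1+r)^5 + TV/(1+r)^5
    = 9.42638 + 10.42919 + 11.53868 + 12.76620 + 14.12430 + 143.62039 = 201.90514

201.91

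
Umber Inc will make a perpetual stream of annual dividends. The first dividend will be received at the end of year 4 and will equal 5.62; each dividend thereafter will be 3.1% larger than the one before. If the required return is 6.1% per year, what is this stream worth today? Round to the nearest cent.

Value at end of year 3: C₁ / (r − g) = 5.62 / (0.061 − 0.031) = 187.3333
Discount to today: PV = 187.3333 / (1 + 0.061)^3 = 187.3333 / 1.194390 = 156.84

156.84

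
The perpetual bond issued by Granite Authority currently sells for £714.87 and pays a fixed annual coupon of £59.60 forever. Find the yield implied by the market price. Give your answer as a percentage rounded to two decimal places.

P = C/r ⇒ r = C/P = £59.60/£714.87 = 0.083372

8.34%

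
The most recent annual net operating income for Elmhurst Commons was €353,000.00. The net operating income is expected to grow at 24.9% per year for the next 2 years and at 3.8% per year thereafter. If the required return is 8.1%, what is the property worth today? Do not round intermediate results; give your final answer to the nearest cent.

€12254779.68

D_1 = 440897.00000
D_2 = 550680.35300
Terminal value at year 2: TV = D_2×(1+g_2)/(r−g_2) = 571606.20641/0.043 = 13293167.59102
P_0 = D_1/(1+r)^1 + D_2/(1+r)^2 + TV/(1+r)^2
    = 407860.31452 + 471246.56137 + 11375672.80700 = 12254779.68289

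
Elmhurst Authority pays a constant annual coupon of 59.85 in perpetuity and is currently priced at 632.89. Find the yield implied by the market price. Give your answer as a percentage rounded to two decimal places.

9.46%

P = C/r ⇒ r = C/P = 59.85/632.89 = 0.094566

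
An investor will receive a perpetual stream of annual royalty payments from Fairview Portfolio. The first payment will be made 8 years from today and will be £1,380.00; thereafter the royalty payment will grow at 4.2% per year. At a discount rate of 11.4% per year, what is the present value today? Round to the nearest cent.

£9002.23

Value at end of year 7: C₁ / (r − g) = £1,380.00 / (0.114 − 0.042) = £19,166.6667
Discount to today: PV = £19,166.6667 / (1 + 0.114)^7 = £19,166.6667 / 2.129101 = £9,002.23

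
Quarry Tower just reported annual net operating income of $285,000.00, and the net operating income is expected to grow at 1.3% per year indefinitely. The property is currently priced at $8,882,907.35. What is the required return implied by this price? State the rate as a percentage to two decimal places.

4.55%

D₁ = $285,000.00 × 1.013 = $288,705.0000
P = D₁/(r − g) ⇒ r = D₁/P + g = $288,705.0000/$8,882,907.35 + 0.013 = 0.032501 + 0.013 = 0.045501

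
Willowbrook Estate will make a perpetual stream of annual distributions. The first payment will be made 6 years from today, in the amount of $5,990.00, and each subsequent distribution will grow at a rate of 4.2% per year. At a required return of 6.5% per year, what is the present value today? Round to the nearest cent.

$190086.36

Value at end of year 5: C₁ / (r − g) = $5,990.00 / (0.065 − 0.042) = $260,434.7826
Discount to today: PV = $260,434.7826 / (1 + 0.065)^5 = $260,434.7826 / 1.370087 = $190,086.36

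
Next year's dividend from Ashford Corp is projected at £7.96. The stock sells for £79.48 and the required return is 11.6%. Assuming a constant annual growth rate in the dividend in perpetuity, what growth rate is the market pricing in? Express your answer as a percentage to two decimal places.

P = D₁/(r−g) ⇒ g = r − D₁/P = 0.116 − £7.96/£79.48 = 0.015849

1.58%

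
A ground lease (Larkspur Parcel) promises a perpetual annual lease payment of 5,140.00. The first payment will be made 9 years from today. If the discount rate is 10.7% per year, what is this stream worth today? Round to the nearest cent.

21300.92

Value at end of year 8: C / r = 5,140.00 / 0.107 = 48,037.3832
Discount to today: PV = 48,037.3832 / (1 + 0.107)^8 = 48,037.3832 / 2.255179 = 21,300.92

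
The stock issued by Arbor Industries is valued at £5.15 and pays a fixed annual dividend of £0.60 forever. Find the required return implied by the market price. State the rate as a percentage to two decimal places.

P = C/r ⇒ r = C/P = £0.60/£5.15 = 0.116505

11.65%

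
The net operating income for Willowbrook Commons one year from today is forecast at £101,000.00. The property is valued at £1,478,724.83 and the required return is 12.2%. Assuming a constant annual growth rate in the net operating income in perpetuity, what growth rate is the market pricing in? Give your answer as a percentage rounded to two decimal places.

P = D₁/(r−g) ⇒ g = r − D₁/P = 0.122 − £101,000.00/£1,478,724.83 = 0.053698

5.37%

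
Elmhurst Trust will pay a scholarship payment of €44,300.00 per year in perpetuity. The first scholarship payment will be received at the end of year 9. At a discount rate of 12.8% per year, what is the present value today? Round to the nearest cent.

Value at end of year 8: C / r = €44,300.00 / 0.128 = €346,093.7500
Discount to today: PV = €346,093.7500 / (1 + 0.128)^8 = €346,093.7500 / 2.621035 = €132,044.70

€132044.70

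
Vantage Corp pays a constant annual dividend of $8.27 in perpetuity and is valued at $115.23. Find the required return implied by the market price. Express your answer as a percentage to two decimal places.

P = C/r ⇒ r = C/P = $8.27/$115.23 = 0.071770

7.18%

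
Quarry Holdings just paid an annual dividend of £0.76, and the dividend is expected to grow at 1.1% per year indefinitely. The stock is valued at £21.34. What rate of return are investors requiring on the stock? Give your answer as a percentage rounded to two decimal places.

4.70%

D₁ = £0.76 × 1.011 = £0.7684
P = D₁/(r − g) ⇒ r = D₁/P + g = £0.7684/£21.34 + 0.011 = 0.036006 + 0.011 = 0.047006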